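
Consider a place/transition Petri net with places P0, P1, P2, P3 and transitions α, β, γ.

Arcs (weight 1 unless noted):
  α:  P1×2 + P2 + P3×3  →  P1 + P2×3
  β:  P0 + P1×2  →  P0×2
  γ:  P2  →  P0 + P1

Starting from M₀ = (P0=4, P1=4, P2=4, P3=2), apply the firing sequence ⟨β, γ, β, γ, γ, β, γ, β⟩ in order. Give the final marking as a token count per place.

(P0=12, P1=0, P2=0, P3=2)

step 1: fire β:  (P0=4, P1=4, P2=4, P3=2) → (P0=5, P1=2, P2=4, P3=2)
step 2: fire γ:  (P0=5, P1=2, P2=4, P3=2) → (P0=6, P1=3, P2=3, P3=2)
step 3: fire β:  (P0=6, P1=3, P2=3, P3=2) → (P0=7, P1=1, P2=3, P3=2)
step 4: fire γ:  (P0=7, P1=1, P2=3, P3=2) → (P0=8, P1=2, P2=2, P3=2)
step 5: fire γ:  (P0=8, P1=2, P2=2, P3=2) → (P0=9, P1=3, P2=1, P3=2)
step 6: fire β:  (P0=9, P1=3, P2=1, P3=2) → (P0=10, P1=1, P2=1, P3=2)
step 7: fire γ:  (P0=10, P1=1, P2=1, P3=2) → (P0=11, P1=2, P2=0, P3=2)
step 8: fire β:  (P0=11, P1=2, P2=0, P3=2) → (P0=12, P1=0, P2=0, P3=2)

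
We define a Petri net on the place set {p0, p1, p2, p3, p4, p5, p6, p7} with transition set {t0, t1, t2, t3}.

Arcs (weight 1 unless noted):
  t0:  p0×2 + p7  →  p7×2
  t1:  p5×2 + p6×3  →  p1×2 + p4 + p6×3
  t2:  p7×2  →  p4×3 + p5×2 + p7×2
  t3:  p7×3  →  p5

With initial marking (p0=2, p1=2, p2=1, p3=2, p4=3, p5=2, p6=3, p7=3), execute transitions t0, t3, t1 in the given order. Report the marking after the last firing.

step 1: fire t0:  (p0=2, p1=2, p2=1, p3=2, p4=3, p5=2, p6=3, p7=3) → (p0=0, p1=2, p2=1, p3=2, p4=3, p5=2, p6=3, p7=4)
step 2: fire t3:  (p0=0, p1=2, p2=1, p3=2, p4=3, p5=2, p6=3, p7=4) → (p0=0, p1=2, p2=1, p3=2, p4=3, p5=3, p6=3, p7=1)
step 3: fire t1:  (p0=0, p1=2, p2=1, p3=2, p4=3, p5=3, p6=3, p7=1) → (p0=0, p1=4, p2=1, p3=2, p4=4, p5=1, p6=3, p7=1)

(p0=0, p1=4, p2=1, p3=2, p4=4, p5=1, p6=3, p7=1)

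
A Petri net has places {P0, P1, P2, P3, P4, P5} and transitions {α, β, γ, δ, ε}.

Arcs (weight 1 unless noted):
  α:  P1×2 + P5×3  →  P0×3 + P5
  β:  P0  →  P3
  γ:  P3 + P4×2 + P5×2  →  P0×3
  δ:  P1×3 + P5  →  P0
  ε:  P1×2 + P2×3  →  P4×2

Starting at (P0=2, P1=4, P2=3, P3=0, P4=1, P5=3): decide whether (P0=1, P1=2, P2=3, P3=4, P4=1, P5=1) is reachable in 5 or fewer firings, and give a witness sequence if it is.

YES — reachable via ⟨α, β, β, β, β⟩ (5 firings)

step 1: fire α:  (P0=2, P1=4, P2=3, P3=0, P4=1, P5=3) → (P0=5, P1=2, P2=3, P3=0, P4=1, P5=1)
step 2: fire β:  (P0=5, P1=2, P2=3, P3=0, P4=1, P5=1) → (P0=4, P1=2, P2=3, P3=1, P4=1, P5=1)
step 3: fire β:  (P0=4, P1=2, P2=3, P3=1, P4=1, P5=1) → (P0=3, P1=2, P2=3, P3=2, P4=1, P5=1)
step 4: fire β:  (P0=3, P1=2, P2=3, P3=2, P4=1, P5=1) → (P0=2, P1=2, P2=3, P3=3, P4=1, P5=1)
step 5: fire β:  (P0=2, P1=2, P2=3, P3=3, P4=1, P5=1) → (P0=1, P1=2, P2=3, P3=4, P4=1, P5=1)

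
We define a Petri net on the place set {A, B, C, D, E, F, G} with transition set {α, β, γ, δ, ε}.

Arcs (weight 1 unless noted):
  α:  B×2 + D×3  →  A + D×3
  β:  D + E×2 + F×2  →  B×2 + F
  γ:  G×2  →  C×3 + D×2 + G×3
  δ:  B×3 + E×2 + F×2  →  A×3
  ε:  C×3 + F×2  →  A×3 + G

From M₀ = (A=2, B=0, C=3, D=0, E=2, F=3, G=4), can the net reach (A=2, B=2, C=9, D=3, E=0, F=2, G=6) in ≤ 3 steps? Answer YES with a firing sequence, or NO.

YES — reachable via ⟨γ, β, γ⟩ (3 firings)

step 1: fire γ:  (A=2, B=0, C=3, D=0, E=2, F=3, G=4) → (A=2, B=0, C=6, D=2, E=2, F=3, G=5)
step 2: fire β:  (A=2, B=0, C=6, D=2, E=2, F=3, G=5) → (A=2, B=2, C=6, D=1, E=0, F=2, G=5)
step 3: fire γ:  (A=2, B=2, C=6, D=1, E=0, F=2, G=5) → (A=2, B=2, C=9, D=3, E=0, F=2, G=6)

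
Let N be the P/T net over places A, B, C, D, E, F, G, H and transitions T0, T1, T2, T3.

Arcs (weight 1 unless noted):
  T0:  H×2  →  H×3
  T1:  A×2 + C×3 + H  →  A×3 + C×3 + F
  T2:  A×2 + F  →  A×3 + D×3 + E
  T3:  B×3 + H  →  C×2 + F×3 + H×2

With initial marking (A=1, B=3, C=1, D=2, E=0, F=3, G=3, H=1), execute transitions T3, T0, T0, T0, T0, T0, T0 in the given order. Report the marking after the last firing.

(A=1, B=0, C=3, D=2, E=0, F=6, G=3, H=8)

step 1: fire T3:  (A=1, B=3, C=1, D=2, E=0, F=3, G=3, H=1) → (A=1, B=0, C=3, D=2, E=0, F=6, G=3, H=2)
step 2: fire T0:  (A=1, B=0, C=3, D=2, E=0, F=6, G=3, H=2) → (A=1, B=0, C=3, D=2, E=0, F=6, G=3, H=3)
step 3: fire T0:  (A=1, B=0, C=3, D=2, E=0, F=6, G=3, H=3) → (A=1, B=0, C=3, D=2, E=0, F=6, G=3, H=4)
step 4: fire T0:  (A=1, B=0, C=3, D=2, E=0, F=6, G=3, H=4) → (A=1, B=0, C=3, D=2, E=0, F=6, G=3, H=5)
step 5: fire T0:  (A=1, B=0, C=3, D=2, E=0, F=6, G=3, H=5) → (A=1, B=0, C=3, D=2, E=0, F=6, G=3, H=6)
step 6: fire T0:  (A=1, B=0, C=3, D=2, E=0, F=6, G=3, H=6) → (A=1, B=0, C=3, D=2, E=0, F=6, G=3, H=7)
step 7: fire T0:  (A=1, B=0, C=3, D=2, E=0, F=6, G=3, H=7) → (A=1, B=0, C=3, D=2, E=0, F=6, G=3, H=8)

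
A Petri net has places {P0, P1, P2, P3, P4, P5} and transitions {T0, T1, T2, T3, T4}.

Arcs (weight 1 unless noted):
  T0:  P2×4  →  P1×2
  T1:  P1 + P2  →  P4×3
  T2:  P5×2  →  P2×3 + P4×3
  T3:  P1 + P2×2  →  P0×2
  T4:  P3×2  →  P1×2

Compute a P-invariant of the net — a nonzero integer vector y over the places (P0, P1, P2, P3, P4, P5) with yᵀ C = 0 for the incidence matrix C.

Incidence matrix C (rows=places, cols=transitions):
       T0   T1   T2   T3   T4
   P0   0    0    0    2    0
   P1   2   -1    0   -1    2
   P2  -4   -1    3   -2    0
   P3   0    0    0    0   -2
   P4   0    3    3    0    0
   P5   0    0   -2    0    0

Candidate y = [2, 2, 1, 2, 1, 3]; check y·C column-wise:
  col T0: 2·0 + 2·2 + 1·-4 + 2·0 + 1·0 + 3·0 = 0
  col T1: 2·0 + 2·-1 + 1·-1 + 2·0 + 1·3 + 3·0 = 0
  col T2: 2·0 + 2·0 + 1·3 + 2·0 + 1·3 + 3·-2 = 0
  col T3: 2·2 + 2·-1 + 1·-2 + 2·0 + 1·0 + 3·0 = 0
  col T4: 2·0 + 2·2 + 1·0 + 2·-2 + 1·0 + 3·0 = 0

y = (P0:2, P1:2, P2:1, P3:2, P4:1, P5:3)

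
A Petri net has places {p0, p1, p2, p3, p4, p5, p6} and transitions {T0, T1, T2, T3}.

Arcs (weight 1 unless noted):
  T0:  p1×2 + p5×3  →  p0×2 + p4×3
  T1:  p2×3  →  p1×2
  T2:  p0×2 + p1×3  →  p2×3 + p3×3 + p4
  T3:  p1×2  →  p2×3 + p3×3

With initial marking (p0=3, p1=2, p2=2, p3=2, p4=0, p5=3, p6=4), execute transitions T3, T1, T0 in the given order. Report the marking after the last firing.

(p0=5, p1=0, p2=2, p3=5, p4=3, p5=0, p6=4)

step 1: fire T3:  (p0=3, p1=2, p2=2, p3=2, p4=0, p5=3, p6=4) → (p0=3, p1=0, p2=5, p3=5, p4=0, p5=3, p6=4)
step 2: fire T1:  (p0=3, p1=0, p2=5, p3=5, p4=0, p5=3, p6=4) → (p0=3, p1=2, p2=2, p3=5, p4=0, p5=3, p6=4)
step 3: fire T0:  (p0=3, p1=2, p2=2, p3=5, p4=0, p5=3, p6=4) → (p0=5, p1=0, p2=2, p3=5, p4=3, p5=0, p6=4)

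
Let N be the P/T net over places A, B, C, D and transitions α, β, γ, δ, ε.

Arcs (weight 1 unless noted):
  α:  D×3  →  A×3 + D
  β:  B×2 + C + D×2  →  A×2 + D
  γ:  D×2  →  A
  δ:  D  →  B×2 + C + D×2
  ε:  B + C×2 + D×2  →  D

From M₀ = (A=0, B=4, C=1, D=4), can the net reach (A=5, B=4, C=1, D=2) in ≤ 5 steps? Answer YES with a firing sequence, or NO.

step 1: fire α:  (A=0, B=4, C=1, D=4) → (A=3, B=4, C=1, D=2)
step 2: fire β:  (A=3, B=4, C=1, D=2) → (A=5, B=2, C=0, D=1)
step 3: fire δ:  (A=5, B=2, C=0, D=1) → (A=5, B=4, C=1, D=2)

YES — reachable via ⟨α, β, δ⟩ (3 firings)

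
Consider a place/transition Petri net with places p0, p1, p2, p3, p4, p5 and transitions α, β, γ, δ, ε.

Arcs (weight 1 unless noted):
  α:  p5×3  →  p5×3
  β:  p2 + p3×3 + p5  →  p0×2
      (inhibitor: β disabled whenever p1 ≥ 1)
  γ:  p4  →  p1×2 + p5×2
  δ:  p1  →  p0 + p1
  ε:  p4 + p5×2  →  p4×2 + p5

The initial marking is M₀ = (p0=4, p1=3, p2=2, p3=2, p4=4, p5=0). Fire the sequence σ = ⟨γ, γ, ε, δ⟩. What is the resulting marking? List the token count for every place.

(p0=5, p1=7, p2=2, p3=2, p4=3, p5=3)

step 1: fire γ:  (p0=4, p1=3, p2=2, p3=2, p4=4, p5=0) → (p0=4, p1=5, p2=2, p3=2, p4=3, p5=2)
step 2: fire γ:  (p0=4, p1=5, p2=2, p3=2, p4=3, p5=2) → (p0=4, p1=7, p2=2, p3=2, p4=2, p5=4)
step 3: fire ε:  (p0=4, p1=7, p2=2, p3=2, p4=2, p5=4) → (p0=4, p1=7, p2=2, p3=2, p4=3, p5=3)
step 4: fire δ:  (p0=4, p1=7, p2=2, p3=2, p4=3, p5=3) → (p0=5, p1=7, p2=2, p3=2, p4=3, p5=3)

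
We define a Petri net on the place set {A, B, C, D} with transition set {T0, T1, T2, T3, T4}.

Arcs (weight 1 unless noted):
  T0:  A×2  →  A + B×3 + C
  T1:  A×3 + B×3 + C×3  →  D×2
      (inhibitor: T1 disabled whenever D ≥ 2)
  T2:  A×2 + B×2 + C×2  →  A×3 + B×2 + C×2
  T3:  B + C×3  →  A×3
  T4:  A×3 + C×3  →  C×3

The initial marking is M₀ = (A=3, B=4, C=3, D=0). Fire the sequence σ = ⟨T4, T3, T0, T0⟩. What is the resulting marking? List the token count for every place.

step 1: fire T4:  (A=3, B=4, C=3, D=0) → (A=0, B=4, C=3, D=0)
step 2: fire T3:  (A=0, B=4, C=3, D=0) → (A=3, B=3, C=0, D=0)
step 3: fire T0:  (A=3, B=3, C=0, D=0) → (A=2, B=6, C=1, D=0)
step 4: fire T0:  (A=2, B=6, C=1, D=0) → (A=1, B=9, C=2, D=0)

(A=1, B=9, C=2, D=0)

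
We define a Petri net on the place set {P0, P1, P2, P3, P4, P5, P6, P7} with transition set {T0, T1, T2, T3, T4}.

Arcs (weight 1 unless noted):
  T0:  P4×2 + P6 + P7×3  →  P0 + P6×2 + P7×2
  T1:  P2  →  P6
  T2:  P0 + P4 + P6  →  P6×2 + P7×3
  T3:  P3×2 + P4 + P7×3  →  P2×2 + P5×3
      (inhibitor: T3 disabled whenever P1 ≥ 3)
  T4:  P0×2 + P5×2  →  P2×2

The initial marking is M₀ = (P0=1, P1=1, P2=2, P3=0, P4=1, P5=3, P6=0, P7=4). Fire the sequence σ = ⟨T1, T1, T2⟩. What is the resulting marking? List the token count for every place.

(P0=0, P1=1, P2=0, P3=0, P4=0, P5=3, P6=3, P7=7)

step 1: fire T1:  (P0=1, P1=1, P2=2, P3=0, P4=1, P5=3, P6=0, P7=4) → (P0=1, P1=1, P2=1, P3=0, P4=1, P5=3, P6=1, P7=4)
step 2: fire T1:  (P0=1, P1=1, P2=1, P3=0, P4=1, P5=3, P6=1, P7=4) → (P0=1, P1=1, P2=0, P3=0, P4=1, P5=3, P6=2, P7=4)
step 3: fire T2:  (P0=1, P1=1, P2=0, P3=0, P4=1, P5=3, P6=2, P7=4) → (P0=0, P1=1, P2=0, P3=0, P4=0, P5=3, P6=3, P7=7)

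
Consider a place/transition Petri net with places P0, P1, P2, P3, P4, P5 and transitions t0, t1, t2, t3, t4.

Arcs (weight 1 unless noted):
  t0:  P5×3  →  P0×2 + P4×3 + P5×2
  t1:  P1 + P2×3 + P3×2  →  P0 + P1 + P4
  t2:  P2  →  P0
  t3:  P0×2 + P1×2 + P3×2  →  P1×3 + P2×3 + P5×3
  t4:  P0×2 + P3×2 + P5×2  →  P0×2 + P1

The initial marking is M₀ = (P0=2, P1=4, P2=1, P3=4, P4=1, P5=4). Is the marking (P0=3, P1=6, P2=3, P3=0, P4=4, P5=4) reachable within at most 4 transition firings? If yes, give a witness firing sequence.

YES — reachable via ⟨t0, t2, t3, t4⟩ (4 firings)

step 1: fire t0:  (P0=2, P1=4, P2=1, P3=4, P4=1, P5=4) → (P0=4, P1=4, P2=1, P3=4, P4=4, P5=3)
step 2: fire t2:  (P0=4, P1=4, P2=1, P3=4, P4=4, P5=3) → (P0=5, P1=4, P2=0, P3=4, P4=4, P5=3)
step 3: fire t3:  (P0=5, P1=4, P2=0, P3=4, P4=4, P5=3) → (P0=3, P1=5, P2=3, P3=2, P4=4, P5=6)
step 4: fire t4:  (P0=3, P1=5, P2=3, P3=2, P4=4, P5=6) → (P0=3, P1=6, P2=3, P3=0, P4=4, P5=4)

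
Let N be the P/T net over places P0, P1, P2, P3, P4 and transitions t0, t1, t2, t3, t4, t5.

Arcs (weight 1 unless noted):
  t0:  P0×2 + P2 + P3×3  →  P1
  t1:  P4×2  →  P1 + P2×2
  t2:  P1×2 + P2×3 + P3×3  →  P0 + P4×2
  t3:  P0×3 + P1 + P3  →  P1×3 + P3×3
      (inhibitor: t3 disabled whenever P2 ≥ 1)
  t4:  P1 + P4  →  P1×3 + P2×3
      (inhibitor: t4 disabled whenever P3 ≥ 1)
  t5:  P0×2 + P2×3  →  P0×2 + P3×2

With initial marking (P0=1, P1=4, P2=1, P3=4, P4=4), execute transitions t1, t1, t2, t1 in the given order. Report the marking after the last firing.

step 1: fire t1:  (P0=1, P1=4, P2=1, P3=4, P4=4) → (P0=1, P1=5, P2=3, P3=4, P4=2)
step 2: fire t1:  (P0=1, P1=5, P2=3, P3=4, P4=2) → (P0=1, P1=6, P2=5, P3=4, P4=0)
step 3: fire t2:  (P0=1, P1=6, P2=5, P3=4, P4=0) → (P0=2, P1=4, P2=2, P3=1, P4=2)
step 4: fire t1:  (P0=2, P1=4, P2=2, P3=1, P4=2) → (P0=2, P1=5, P2=4, P3=1, P4=0)

(P0=2, P1=5, P2=4, P3=1, P4=0)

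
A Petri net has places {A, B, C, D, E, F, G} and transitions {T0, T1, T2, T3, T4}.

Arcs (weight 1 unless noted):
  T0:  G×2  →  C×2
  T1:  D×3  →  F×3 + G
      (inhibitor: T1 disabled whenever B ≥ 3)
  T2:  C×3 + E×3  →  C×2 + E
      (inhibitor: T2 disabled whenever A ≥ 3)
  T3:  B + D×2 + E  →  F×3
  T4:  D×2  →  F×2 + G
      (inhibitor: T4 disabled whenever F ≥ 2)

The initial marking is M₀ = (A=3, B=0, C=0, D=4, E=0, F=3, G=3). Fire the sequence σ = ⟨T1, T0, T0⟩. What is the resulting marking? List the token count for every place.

step 1: fire T1:  (A=3, B=0, C=0, D=4, E=0, F=3, G=3) → (A=3, B=0, C=0, D=1, E=0, F=6, G=4)
step 2: fire T0:  (A=3, B=0, C=0, D=1, E=0, F=6, G=4) → (A=3, B=0, C=2, D=1, E=0, F=6, G=2)
step 3: fire T0:  (A=3, B=0, C=2, D=1, E=0, F=6, G=2) → (A=3, B=0, C=4, D=1, E=0, F=6, G=0)

(A=3, B=0, C=4, D=1, E=0, F=6, G=0)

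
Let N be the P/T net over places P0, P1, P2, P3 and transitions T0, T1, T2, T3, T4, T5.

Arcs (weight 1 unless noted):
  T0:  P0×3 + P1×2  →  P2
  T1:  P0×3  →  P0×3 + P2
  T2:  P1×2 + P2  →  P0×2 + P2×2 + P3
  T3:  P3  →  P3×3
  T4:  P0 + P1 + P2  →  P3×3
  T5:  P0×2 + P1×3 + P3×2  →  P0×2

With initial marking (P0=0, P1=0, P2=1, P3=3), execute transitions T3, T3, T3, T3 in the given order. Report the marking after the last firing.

step 1: fire T3:  (P0=0, P1=0, P2=1, P3=3) → (P0=0, P1=0, P2=1, P3=5)
step 2: fire T3:  (P0=0, P1=0, P2=1, P3=5) → (P0=0, P1=0, P2=1, P3=7)
step 3: fire T3:  (P0=0, P1=0, P2=1, P3=7) → (P0=0, P1=0, P2=1, P3=9)
step 4: fire T3:  (P0=0, P1=0, P2=1, P3=9) → (P0=0, P1=0, P2=1, P3=11)

(P0=0, P1=0, P2=1, P3=11)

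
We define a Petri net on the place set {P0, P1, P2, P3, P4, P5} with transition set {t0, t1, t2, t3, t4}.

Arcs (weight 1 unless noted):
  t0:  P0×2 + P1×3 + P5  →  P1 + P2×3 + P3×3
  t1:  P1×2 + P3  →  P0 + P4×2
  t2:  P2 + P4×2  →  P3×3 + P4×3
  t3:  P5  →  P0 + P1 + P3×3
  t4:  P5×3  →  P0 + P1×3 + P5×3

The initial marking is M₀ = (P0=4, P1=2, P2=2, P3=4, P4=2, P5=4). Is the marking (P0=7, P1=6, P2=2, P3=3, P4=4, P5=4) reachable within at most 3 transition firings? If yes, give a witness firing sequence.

YES — reachable via ⟨t1, t4, t4⟩ (3 firings)

step 1: fire t1:  (P0=4, P1=2, P2=2, P3=4, P4=2, P5=4) → (P0=5, P1=0, P2=2, P3=3, P4=4, P5=4)
step 2: fire t4:  (P0=5, P1=0, P2=2, P3=3, P4=4, P5=4) → (P0=6, P1=3, P2=2, P3=3, P4=4, P5=4)
step 3: fire t4:  (P0=6, P1=3, P2=2, P3=3, P4=4, P5=4) → (P0=7, P1=6, P2=2, P3=3, P4=4, P5=4)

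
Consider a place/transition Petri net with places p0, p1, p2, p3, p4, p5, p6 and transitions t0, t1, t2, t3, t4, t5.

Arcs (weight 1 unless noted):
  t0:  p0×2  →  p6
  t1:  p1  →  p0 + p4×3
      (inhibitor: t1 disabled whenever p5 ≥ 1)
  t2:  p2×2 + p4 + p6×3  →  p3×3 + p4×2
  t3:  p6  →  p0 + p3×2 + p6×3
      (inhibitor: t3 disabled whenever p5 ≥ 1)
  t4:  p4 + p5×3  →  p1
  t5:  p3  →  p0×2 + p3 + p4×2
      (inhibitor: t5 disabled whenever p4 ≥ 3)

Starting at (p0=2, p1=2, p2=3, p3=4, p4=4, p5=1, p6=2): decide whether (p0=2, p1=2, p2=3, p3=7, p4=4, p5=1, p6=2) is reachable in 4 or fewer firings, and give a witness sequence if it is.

depth 0: 1 marking
depth 1: 2 markings reached so far
depth 2: 3 markings reached so far
depth 3: 3 markings reached so far
(frontier empty at depth 3; search complete)
target is not among the 3 markings reachable within 4 steps

NO — not reachable within 4 firings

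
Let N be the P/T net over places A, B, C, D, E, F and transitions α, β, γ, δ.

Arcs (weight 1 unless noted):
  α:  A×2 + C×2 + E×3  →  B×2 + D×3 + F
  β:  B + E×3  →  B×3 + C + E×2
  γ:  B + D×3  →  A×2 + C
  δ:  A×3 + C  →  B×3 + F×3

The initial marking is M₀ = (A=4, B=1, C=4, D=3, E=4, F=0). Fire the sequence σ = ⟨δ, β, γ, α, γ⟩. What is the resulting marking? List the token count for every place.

(A=3, B=6, C=4, D=0, E=0, F=4)

step 1: fire δ:  (A=4, B=1, C=4, D=3, E=4, F=0) → (A=1, B=4, C=3, D=3, E=4, F=3)
step 2: fire β:  (A=1, B=4, C=3, D=3, E=4, F=3) → (A=1, B=6, C=4, D=3, E=3, F=3)
step 3: fire γ:  (A=1, B=6, C=4, D=3, E=3, F=3) → (A=3, B=5, C=5, D=0, E=3, F=3)
step 4: fire α:  (A=3, B=5, C=5, D=0, E=3, F=3) → (A=1, B=7, C=3, D=3, E=0, F=4)
step 5: fire γ:  (A=1, B=7, C=3, D=3, E=0, F=4) → (A=3, B=6, C=4, D=0, E=0, F=4)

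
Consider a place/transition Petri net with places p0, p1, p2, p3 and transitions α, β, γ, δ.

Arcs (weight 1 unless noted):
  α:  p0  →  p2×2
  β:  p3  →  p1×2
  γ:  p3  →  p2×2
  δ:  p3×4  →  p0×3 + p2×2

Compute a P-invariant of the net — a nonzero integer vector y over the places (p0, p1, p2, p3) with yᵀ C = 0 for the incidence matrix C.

Incidence matrix C (rows=places, cols=transitions):
        α    β    γ    δ
   p0  -1    0    0    3
   p1   0    2    0    0
   p2   2    0    2    2
   p3   0   -1   -1   -4

Candidate y = [2, 1, 1, 2]; check y·C column-wise:
  col α: 2·-1 + 1·0 + 1·2 + 2·0 = 0
  col β: 2·0 + 1·2 + 1·0 + 2·-1 = 0
  col γ: 2·0 + 1·0 + 1·2 + 2·-1 = 0
  col δ: 2·3 + 1·0 + 1·2 + 2·-4 = 0

y = (p0:2, p1:1, p2:1, p3:2)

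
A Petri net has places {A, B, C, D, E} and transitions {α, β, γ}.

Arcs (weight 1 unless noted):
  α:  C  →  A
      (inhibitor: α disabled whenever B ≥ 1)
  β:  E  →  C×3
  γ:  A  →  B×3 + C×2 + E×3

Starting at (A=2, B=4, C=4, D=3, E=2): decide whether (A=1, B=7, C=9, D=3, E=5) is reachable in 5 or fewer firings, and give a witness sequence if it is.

depth 0: 1 marking
depth 1: 3 markings reached so far
depth 2: 6 markings reached so far
depth 3: 8 markings reached so far
depth 4: 10 markings reached so far
depth 5: 12 markings reached so far
target is not among the 12 markings reachable within 5 steps

NO — not reachable within 5 firings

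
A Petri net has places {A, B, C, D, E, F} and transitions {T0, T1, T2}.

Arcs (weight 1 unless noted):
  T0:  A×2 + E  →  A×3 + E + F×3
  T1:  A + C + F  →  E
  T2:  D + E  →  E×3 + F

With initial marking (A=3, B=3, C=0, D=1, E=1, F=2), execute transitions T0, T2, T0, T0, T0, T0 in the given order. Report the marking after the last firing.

step 1: fire T0:  (A=3, B=3, C=0, D=1, E=1, F=2) → (A=4, B=3, C=0, D=1, E=1, F=5)
step 2: fire T2:  (A=4, B=3, C=0, D=1, E=1, F=5) → (A=4, B=3, C=0, D=0, E=3, F=6)
step 3: fire T0:  (A=4, B=3, C=0, D=0, E=3, F=6) → (A=5, B=3, C=0, D=0, E=3, F=9)
step 4: fire T0:  (A=5, B=3, C=0, D=0, E=3, F=9) → (A=6, B=3, C=0, D=0, E=3, F=12)
step 5: fire T0:  (A=6, B=3, C=0, D=0, E=3, F=12) → (A=7, B=3, C=0, D=0, E=3, F=15)
step 6: fire T0:  (A=7, B=3, C=0, D=0, E=3, F=15) → (A=8, B=3, C=0, D=0, E=3, F=18)

(A=8, B=3, C=0, D=0, E=3, F=18)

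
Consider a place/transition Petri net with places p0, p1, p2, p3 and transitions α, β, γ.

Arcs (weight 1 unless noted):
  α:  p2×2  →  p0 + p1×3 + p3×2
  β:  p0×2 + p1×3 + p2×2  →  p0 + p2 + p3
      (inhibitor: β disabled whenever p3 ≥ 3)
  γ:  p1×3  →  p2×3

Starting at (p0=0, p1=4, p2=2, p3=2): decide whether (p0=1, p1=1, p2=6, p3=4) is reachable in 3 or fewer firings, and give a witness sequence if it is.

YES — reachable via ⟨α, γ, γ⟩ (3 firings)

step 1: fire α:  (p0=0, p1=4, p2=2, p3=2) → (p0=1, p1=7, p2=0, p3=4)
step 2: fire γ:  (p0=1, p1=7, p2=0, p3=4) → (p0=1, p1=4, p2=3, p3=4)
step 3: fire γ:  (p0=1, p1=4, p2=3, p3=4) → (p0=1, p1=1, p2=6, p3=4)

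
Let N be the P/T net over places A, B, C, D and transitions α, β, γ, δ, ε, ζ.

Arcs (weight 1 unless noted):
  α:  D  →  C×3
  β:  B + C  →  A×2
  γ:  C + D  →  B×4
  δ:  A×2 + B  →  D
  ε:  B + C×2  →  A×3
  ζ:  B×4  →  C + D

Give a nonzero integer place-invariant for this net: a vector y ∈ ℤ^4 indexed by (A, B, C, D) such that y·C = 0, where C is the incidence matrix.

Incidence matrix C (rows=places, cols=transitions):
        α    β    γ    δ    ε    ζ
    A   0    2    0   -2    3    0
    B   0   -1    4   -1   -1   -4
    C   3   -1   -1    0   -2    1
    D  -1    0   -1    1    0    1

Candidate y = [1, 1, 1, 3]; check y·C column-wise:
  col α: 1·0 + 1·0 + 1·3 + 3·-1 = 0
  col β: 1·2 + 1·-1 + 1·-1 + 3·0 = 0
  col γ: 1·0 + 1·4 + 1·-1 + 3·-1 = 0
  col δ: 1·-2 + 1·-1 + 1·0 + 3·1 = 0
  col ε: 1·3 + 1·-1 + 1·-2 + 3·0 = 0
  col ζ: 1·0 + 1·-4 + 1·1 + 3·1 = 0

y = (A:1, B:1, C:1, D:3)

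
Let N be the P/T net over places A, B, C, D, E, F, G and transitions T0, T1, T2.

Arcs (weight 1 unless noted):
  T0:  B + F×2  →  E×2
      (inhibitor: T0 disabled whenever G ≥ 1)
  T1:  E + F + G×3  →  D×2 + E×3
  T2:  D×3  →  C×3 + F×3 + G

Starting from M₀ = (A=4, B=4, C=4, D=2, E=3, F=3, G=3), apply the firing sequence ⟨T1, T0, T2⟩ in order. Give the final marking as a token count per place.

(A=4, B=3, C=7, D=1, E=7, F=3, G=1)

step 1: fire T1:  (A=4, B=4, C=4, D=2, E=3, F=3, G=3) → (A=4, B=4, C=4, D=4, E=5, F=2, G=0)
step 2: fire T0:  (A=4, B=4, C=4, D=4, E=5, F=2, G=0) → (A=4, B=3, C=4, D=4, E=7, F=0, G=0)
step 3: fire T2:  (A=4, B=3, C=4, D=4, E=7, F=0, G=0) → (A=4, B=3, C=7, D=1, E=7, F=3, G=1)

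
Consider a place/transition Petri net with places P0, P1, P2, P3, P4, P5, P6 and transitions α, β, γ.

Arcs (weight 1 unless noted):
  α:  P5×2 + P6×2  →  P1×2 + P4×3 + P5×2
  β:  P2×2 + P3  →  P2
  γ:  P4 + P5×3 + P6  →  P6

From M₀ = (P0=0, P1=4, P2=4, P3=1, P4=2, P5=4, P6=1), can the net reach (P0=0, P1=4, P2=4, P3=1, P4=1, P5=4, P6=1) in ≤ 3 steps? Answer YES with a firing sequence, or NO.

NO — not reachable within 3 firings

depth 0: 1 marking
depth 1: 3 markings reached so far
depth 2: 4 markings reached so far
depth 3: 4 markings reached so far
(frontier empty at depth 3; search complete)
target is not among the 4 markings reachable within 3 steps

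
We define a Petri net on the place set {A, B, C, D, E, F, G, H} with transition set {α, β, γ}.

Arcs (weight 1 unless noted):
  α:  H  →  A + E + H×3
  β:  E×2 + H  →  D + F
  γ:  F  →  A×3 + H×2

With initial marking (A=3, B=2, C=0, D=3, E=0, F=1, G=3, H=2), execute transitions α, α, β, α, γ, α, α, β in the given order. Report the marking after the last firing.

(A=11, B=2, C=0, D=5, E=1, F=2, G=3, H=12)

step 1: fire α:  (A=3, B=2, C=0, D=3, E=0, F=1, G=3, H=2) → (A=4, B=2, C=0, D=3, E=1, F=1, G=3, H=4)
step 2: fire α:  (A=4, B=2, C=0, D=3, E=1, F=1, G=3, H=4) → (A=5, B=2, C=0, D=3, E=2, F=1, G=3, H=6)
step 3: fire β:  (A=5, B=2, C=0, D=3, E=2, F=1, G=3, H=6) → (A=5, B=2, C=0, D=4, E=0, F=2, G=3, H=5)
step 4: fire α:  (A=5, B=2, C=0, D=4, E=0, F=2, G=3, H=5) → (A=6, B=2, C=0, D=4, E=1, F=2, G=3, H=7)
step 5: fire γ:  (A=6, B=2, C=0, D=4, E=1, F=2, G=3, H=7) → (A=9, B=2, C=0, D=4, E=1, F=1, G=3, H=9)
step 6: fire α:  (A=9, B=2, C=0, D=4, E=1, F=1, G=3, H=9) → (A=10, B=2, C=0, D=4, E=2, F=1, G=3, H=11)
step 7: fire α:  (A=10, B=2, C=0, D=4, E=2, F=1, G=3, H=11) → (A=11, B=2, C=0, D=4, E=3, F=1, G=3, H=13)
step 8: fire β:  (A=11, B=2, C=0, D=4, E=3, F=1, G=3, H=13) → (A=11, B=2, C=0, D=5, E=1, F=2, G=3, H=12)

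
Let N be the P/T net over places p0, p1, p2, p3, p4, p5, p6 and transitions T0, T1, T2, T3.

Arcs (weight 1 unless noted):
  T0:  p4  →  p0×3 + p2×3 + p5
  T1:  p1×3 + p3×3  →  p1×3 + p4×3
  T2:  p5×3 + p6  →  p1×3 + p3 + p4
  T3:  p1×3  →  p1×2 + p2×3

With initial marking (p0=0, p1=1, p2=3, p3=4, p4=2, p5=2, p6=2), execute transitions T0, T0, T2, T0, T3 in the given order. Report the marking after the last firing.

step 1: fire T0:  (p0=0, p1=1, p2=3, p3=4, p4=2, p5=2, p6=2) → (p0=3, p1=1, p2=6, p3=4, p4=1, p5=3, p6=2)
step 2: fire T0:  (p0=3, p1=1, p2=6, p3=4, p4=1, p5=3, p6=2) → (p0=6, p1=1, p2=9, p3=4, p4=0, p5=4, p6=2)
step 3: fire T2:  (p0=6, p1=1, p2=9, p3=4, p4=0, p5=4, p6=2) → (p0=6, p1=4, p2=9, p3=5, p4=1, p5=1, p6=1)
step 4: fire T0:  (p0=6, p1=4, p2=9, p3=5, p4=1, p5=1, p6=1) → (p0=9, p1=4, p2=12, p3=5, p4=0, p5=2, p6=1)
step 5: fire T3:  (p0=9, p1=4, p2=12, p3=5, p4=0, p5=2, p6=1) → (p0=9, p1=3, p2=15, p3=5, p4=0, p5=2, p6=1)

(p0=9, p1=3, p2=15, p3=5, p4=0, p5=2, p6=1)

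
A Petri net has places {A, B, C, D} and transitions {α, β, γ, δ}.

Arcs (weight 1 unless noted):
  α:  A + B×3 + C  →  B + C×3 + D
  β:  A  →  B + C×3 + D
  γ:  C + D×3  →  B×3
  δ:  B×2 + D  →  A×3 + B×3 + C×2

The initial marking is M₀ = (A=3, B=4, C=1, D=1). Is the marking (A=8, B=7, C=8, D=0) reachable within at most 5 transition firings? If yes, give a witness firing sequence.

YES — reachable via ⟨β, δ, δ⟩ (3 firings)

step 1: fire β:  (A=3, B=4, C=1, D=1) → (A=2, B=5, C=4, D=2)
step 2: fire δ:  (A=2, B=5, C=4, D=2) → (A=5, B=6, C=6, D=1)
step 3: fire δ:  (A=5, B=6, C=6, D=1) → (A=8, B=7, C=8, D=0)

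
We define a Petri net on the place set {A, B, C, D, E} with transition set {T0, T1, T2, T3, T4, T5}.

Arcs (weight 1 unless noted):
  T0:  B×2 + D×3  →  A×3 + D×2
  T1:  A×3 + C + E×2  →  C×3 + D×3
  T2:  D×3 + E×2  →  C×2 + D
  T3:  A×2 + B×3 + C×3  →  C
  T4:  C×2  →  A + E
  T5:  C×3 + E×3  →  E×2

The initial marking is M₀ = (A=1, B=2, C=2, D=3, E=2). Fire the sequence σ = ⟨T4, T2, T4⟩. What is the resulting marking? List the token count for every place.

step 1: fire T4:  (A=1, B=2, C=2, D=3, E=2) → (A=2, B=2, C=0, D=3, E=3)
step 2: fire T2:  (A=2, B=2, C=0, D=3, E=3) → (A=2, B=2, C=2, D=1, E=1)
step 3: fire T4:  (A=2, B=2, C=2, D=1, E=1) → (A=3, B=2, C=0, D=1, E=2)

(A=3, B=2, C=0, D=1, E=2)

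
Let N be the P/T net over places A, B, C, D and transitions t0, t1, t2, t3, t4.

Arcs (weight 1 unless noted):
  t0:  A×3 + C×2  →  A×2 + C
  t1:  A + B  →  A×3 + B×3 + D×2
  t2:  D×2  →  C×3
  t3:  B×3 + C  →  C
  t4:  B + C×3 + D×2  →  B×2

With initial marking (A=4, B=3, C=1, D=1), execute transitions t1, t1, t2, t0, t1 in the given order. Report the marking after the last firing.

(A=9, B=9, C=3, D=5)

step 1: fire t1:  (A=4, B=3, C=1, D=1) → (A=6, B=5, C=1, D=3)
step 2: fire t1:  (A=6, B=5, C=1, D=3) → (A=8, B=7, C=1, D=5)
step 3: fire t2:  (A=8, B=7, C=1, D=5) → (A=8, B=7, C=4, D=3)
step 4: fire t0:  (A=8, B=7, C=4, D=3) → (A=7, B=7, C=3, D=3)
step 5: fire t1:  (A=7, B=7, C=3, D=3) → (A=9, B=9, C=3, D=5)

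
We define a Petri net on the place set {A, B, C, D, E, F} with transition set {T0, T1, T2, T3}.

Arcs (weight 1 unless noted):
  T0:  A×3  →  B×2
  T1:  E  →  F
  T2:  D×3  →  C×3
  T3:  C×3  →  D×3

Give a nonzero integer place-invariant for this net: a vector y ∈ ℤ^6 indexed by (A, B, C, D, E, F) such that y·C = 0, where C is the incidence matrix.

y = (A:2, B:3, C:0, D:0, E:0, F:0)

Incidence matrix C (rows=places, cols=transitions):
       T0   T1   T2   T3
    A  -3    0    0    0
    B   2    0    0    0
    C   0    0    3   -3
    D   0    0   -3    3
    E   0   -1    0    0
    F   0    1    0    0

Candidate y = [2, 3, 0, 0, 0, 0]; check y·C column-wise:
  col T0: 2·-3 + 3·2 = 0
  col T1: 2·0 + 3·0 + 0·-1 + 0·1 = 0
  col T2: 2·0 + 3·0 + 0·3 + 0·-3 = 0
  col T3: 2·0 + 3·0 + 0·-3 + 0·3 = 0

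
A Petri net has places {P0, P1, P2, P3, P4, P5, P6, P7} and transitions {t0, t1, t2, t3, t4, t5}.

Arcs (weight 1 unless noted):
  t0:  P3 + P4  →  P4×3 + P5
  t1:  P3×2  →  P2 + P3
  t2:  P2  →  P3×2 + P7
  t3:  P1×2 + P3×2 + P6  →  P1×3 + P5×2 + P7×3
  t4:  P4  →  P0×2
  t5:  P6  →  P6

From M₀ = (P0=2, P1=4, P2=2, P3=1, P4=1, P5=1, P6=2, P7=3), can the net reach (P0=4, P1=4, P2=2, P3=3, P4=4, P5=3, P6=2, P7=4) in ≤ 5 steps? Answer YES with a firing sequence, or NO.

depth 0: 1 marking
depth 1: 4 markings reached so far
depth 2: 10 markings reached so far
depth 3: 23 markings reached so far
depth 4: 43 markings reached so far
depth 5: 70 markings reached so far
target is not among the 70 markings reachable within 5 steps

NO — not reachable within 5 firings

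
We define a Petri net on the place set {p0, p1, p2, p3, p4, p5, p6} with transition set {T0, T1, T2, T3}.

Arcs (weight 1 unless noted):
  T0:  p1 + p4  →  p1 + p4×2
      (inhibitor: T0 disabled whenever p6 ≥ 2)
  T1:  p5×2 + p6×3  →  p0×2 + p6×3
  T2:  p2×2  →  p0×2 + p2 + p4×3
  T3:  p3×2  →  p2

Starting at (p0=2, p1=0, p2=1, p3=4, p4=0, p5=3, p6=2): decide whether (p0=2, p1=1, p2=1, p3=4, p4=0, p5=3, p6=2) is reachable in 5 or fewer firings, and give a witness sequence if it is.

depth 0: 1 marking
depth 1: 2 markings reached so far
depth 2: 4 markings reached so far
depth 3: 5 markings reached so far
depth 4: 6 markings reached so far
depth 5: 6 markings reached so far
(frontier empty at depth 5; search complete)
target is not among the 6 markings reachable within 5 steps

NO — not reachable within 5 firings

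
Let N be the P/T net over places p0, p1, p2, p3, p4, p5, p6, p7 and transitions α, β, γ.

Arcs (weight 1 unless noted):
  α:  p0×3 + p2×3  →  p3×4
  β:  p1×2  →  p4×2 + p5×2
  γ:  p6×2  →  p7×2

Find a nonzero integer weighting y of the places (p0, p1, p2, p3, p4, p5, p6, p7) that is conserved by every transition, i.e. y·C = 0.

Incidence matrix C (rows=places, cols=transitions):
        α    β    γ
   p0  -3    0    0
   p1   0   -2    0
   p2  -3    0    0
   p3   4    0    0
   p4   0    2    0
   p5   0    2    0
   p6   0    0   -2
   p7   0    0    2

Candidate y = [1, 0, -1, 0, 0, 0, 0, 0]; check y·C column-wise:
  col α: 1·-3 + -1·-3 + 0·4 = 0
  col β: 1·0 + 0·-2 + -1·0 + 0·2 + 0·2 = 0
  col γ: 1·0 + -1·0 + 0·-2 + 0·2 = 0

y = (p0:1, p1:0, p2:-1, p3:0, p4:0, p5:0, p6:0, p7:0)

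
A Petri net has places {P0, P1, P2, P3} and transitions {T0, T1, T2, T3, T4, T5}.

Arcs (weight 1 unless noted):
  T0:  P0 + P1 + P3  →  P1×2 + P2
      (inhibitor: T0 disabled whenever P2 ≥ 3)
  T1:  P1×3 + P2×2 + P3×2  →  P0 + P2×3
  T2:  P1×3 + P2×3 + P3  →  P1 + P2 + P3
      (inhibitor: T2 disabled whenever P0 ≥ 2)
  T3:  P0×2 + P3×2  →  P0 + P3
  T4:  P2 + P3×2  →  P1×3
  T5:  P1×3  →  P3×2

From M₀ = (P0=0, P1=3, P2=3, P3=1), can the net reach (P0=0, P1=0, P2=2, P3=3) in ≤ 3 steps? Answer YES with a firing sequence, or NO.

step 1: fire T5:  (P0=0, P1=3, P2=3, P3=1) → (P0=0, P1=0, P2=3, P3=3)
step 2: fire T4:  (P0=0, P1=0, P2=3, P3=3) → (P0=0, P1=3, P2=2, P3=1)
step 3: fire T5:  (P0=0, P1=3, P2=2, P3=1) → (P0=0, P1=0, P2=2, P3=3)

YES — reachable via ⟨T5, T4, T5⟩ (3 firings)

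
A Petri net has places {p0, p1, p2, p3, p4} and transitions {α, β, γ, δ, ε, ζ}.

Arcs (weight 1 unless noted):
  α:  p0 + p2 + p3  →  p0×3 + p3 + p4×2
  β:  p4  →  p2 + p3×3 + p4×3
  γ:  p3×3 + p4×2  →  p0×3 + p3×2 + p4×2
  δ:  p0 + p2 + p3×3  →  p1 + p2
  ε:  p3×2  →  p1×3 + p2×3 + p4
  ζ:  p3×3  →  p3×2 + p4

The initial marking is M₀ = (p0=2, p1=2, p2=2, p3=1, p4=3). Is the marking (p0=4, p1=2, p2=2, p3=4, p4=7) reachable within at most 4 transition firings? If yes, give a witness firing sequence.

step 1: fire α:  (p0=2, p1=2, p2=2, p3=1, p4=3) → (p0=4, p1=2, p2=1, p3=1, p4=5)
step 2: fire β:  (p0=4, p1=2, p2=1, p3=1, p4=5) → (p0=4, p1=2, p2=2, p3=4, p4=7)

YES — reachable via ⟨α, β⟩ (2 firings)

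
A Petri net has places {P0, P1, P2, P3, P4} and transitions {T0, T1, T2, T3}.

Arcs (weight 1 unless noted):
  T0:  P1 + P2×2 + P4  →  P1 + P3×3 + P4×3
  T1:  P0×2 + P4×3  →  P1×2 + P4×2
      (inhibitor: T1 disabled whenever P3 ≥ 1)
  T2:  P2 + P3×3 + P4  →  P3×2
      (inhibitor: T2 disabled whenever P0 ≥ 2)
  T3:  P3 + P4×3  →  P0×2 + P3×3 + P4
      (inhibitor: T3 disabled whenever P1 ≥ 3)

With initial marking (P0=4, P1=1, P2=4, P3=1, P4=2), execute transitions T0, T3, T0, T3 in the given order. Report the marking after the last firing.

(P0=8, P1=1, P2=0, P3=11, P4=2)

step 1: fire T0:  (P0=4, P1=1, P2=4, P3=1, P4=2) → (P0=4, P1=1, P2=2, P3=4, P4=4)
step 2: fire T3:  (P0=4, P1=1, P2=2, P3=4, P4=4) → (P0=6, P1=1, P2=2, P3=6, P4=2)
step 3: fire T0:  (P0=6, P1=1, P2=2, P3=6, P4=2) → (P0=6, P1=1, P2=0, P3=9, P4=4)
step 4: fire T3:  (P0=6, P1=1, P2=0, P3=9, P4=4) → (P0=8, P1=1, P2=0, P3=11, P4=2)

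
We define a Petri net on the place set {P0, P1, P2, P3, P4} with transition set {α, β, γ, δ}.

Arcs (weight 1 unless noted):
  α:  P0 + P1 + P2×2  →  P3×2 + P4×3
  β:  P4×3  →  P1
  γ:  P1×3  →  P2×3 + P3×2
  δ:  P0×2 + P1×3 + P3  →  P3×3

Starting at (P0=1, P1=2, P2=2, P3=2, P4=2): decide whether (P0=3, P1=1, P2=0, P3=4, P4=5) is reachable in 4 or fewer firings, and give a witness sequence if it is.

NO — not reachable within 4 firings

depth 0: 1 marking
depth 1: 2 markings reached so far
depth 2: 3 markings reached so far
depth 3: 3 markings reached so far
(frontier empty at depth 3; search complete)
target is not among the 3 markings reachable within 4 steps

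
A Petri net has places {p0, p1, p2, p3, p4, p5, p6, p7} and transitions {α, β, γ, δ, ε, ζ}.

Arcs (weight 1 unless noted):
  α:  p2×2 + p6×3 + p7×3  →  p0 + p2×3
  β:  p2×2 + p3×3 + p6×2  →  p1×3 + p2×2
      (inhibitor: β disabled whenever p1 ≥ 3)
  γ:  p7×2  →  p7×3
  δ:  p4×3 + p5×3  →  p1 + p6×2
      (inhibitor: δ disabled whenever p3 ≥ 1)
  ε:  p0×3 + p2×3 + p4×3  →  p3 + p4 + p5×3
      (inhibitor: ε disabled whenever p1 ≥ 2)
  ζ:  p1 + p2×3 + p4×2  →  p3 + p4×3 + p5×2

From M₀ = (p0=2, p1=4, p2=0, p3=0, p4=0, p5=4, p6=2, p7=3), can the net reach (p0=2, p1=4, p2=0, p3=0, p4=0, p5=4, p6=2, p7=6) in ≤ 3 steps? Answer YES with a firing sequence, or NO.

step 1: fire γ:  (p0=2, p1=4, p2=0, p3=0, p4=0, p5=4, p6=2, p7=3) → (p0=2, p1=4, p2=0, p3=0, p4=0, p5=4, p6=2, p7=4)
step 2: fire γ:  (p0=2, p1=4, p2=0, p3=0, p4=0, p5=4, p6=2, p7=4) → (p0=2, p1=4, p2=0, p3=0, p4=0, p5=4, p6=2, p7=5)
step 3: fire γ:  (p0=2, p1=4, p2=0, p3=0, p4=0, p5=4, p6=2, p7=5) → (p0=2, p1=4, p2=0, p3=0, p4=0, p5=4, p6=2, p7=6)

YES — reachable via ⟨γ, γ, γ⟩ (3 firings)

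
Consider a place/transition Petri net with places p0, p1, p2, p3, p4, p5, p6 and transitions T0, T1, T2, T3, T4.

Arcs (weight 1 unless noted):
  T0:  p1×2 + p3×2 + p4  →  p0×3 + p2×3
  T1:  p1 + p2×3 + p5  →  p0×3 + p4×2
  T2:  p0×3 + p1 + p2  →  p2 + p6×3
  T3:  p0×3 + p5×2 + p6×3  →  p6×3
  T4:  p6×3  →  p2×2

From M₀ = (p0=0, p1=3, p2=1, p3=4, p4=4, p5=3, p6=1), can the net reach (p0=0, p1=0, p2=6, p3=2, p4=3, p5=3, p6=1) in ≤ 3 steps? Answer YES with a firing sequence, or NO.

YES — reachable via ⟨T0, T2, T4⟩ (3 firings)

step 1: fire T0:  (p0=0, p1=3, p2=1, p3=4, p4=4, p5=3, p6=1) → (p0=3, p1=1, p2=4, p3=2, p4=3, p5=3, p6=1)
step 2: fire T2:  (p0=3, p1=1, p2=4, p3=2, p4=3, p5=3, p6=1) → (p0=0, p1=0, p2=4, p3=2, p4=3, p5=3, p6=4)
step 3: fire T4:  (p0=0, p1=0, p2=4, p3=2, p4=3, p5=3, p6=4) → (p0=0, p1=0, p2=6, p3=2, p4=3, p5=3, p6=1)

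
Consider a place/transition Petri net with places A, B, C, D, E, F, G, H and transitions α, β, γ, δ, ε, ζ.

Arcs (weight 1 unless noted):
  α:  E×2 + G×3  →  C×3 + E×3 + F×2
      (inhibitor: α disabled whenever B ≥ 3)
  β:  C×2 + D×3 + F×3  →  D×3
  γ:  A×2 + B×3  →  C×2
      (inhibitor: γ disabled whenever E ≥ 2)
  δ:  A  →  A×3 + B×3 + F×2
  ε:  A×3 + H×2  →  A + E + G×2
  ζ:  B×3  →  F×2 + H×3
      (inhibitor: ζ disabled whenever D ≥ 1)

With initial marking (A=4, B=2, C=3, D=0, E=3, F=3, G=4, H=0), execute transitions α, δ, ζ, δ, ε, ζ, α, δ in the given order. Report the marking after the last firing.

step 1: fire α:  (A=4, B=2, C=3, D=0, E=3, F=3, G=4, H=0) → (A=4, B=2, C=6, D=0, E=4, F=5, G=1, H=0)
step 2: fire δ:  (A=4, B=2, C=6, D=0, E=4, F=5, G=1, H=0) → (A=6, B=5, C=6, D=0, E=4, F=7, G=1, H=0)
step 3: fire ζ:  (A=6, B=5, C=6, D=0, E=4, F=7, G=1, H=0) → (A=6, B=2, C=6, D=0, E=4, F=9, G=1, H=3)
step 4: fire δ:  (A=6, B=2, C=6, D=0, E=4, F=9, G=1, H=3) → (A=8, B=5, C=6, D=0, E=4, F=11, G=1, H=3)
step 5: fire ε:  (A=8, B=5, C=6, D=0, E=4, F=11, G=1, H=3) → (A=6, B=5, C=6, D=0, E=5, F=11, G=3, H=1)
step 6: fire ζ:  (A=6, B=5, C=6, D=0, E=5, F=11, G=3, H=1) → (A=6, B=2, C=6, D=0, E=5, F=13, G=3, H=4)
step 7: fire α:  (A=6, B=2, C=6, D=0, E=5, F=13, G=3, H=4) → (A=6, B=2, C=9, D=0, E=6, F=15, G=0, H=4)
step 8: fire δ:  (A=6, B=2, C=9, D=0, E=6, F=15, G=0, H=4) → (A=8, B=5, C=9, D=0, E=6, F=17, G=0, H=4)

(A=8, B=5, C=9, D=0, E=6, F=17, G=0, H=4)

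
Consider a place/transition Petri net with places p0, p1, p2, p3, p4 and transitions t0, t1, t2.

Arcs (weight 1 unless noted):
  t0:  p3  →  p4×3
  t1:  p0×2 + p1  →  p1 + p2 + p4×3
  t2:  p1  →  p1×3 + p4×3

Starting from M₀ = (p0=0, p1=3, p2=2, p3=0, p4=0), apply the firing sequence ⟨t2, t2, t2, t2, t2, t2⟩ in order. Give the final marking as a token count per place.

step 1: fire t2:  (p0=0, p1=3, p2=2, p3=0, p4=0) → (p0=0, p1=5, p2=2, p3=0, p4=3)
step 2: fire t2:  (p0=0, p1=5, p2=2, p3=0, p4=3) → (p0=0, p1=7, p2=2, p3=0, p4=6)
step 3: fire t2:  (p0=0, p1=7, p2=2, p3=0, p4=6) → (p0=0, p1=9, p2=2, p3=0, p4=9)
step 4: fire t2:  (p0=0, p1=9, p2=2, p3=0, p4=9) → (p0=0, p1=11, p2=2, p3=0, p4=12)
step 5: fire t2:  (p0=0, p1=11, p2=2, p3=0, p4=12) → (p0=0, p1=13, p2=2, p3=0, p4=15)
step 6: fire t2:  (p0=0, p1=13, p2=2, p3=0, p4=15) → (p0=0, p1=15, p2=2, p3=0, p4=18)

(p0=0, p1=15, p2=2, p3=0, p4=18)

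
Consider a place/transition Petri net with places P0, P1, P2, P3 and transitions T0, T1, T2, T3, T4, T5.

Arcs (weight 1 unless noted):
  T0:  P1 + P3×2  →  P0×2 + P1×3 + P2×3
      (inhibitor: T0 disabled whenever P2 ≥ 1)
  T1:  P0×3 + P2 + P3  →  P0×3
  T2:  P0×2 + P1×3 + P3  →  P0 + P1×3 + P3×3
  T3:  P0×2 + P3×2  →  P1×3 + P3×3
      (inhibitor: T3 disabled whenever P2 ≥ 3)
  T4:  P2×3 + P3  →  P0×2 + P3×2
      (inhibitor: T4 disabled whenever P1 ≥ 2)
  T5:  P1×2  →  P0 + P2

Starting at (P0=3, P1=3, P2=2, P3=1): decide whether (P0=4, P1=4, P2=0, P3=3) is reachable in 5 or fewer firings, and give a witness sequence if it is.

step 1: fire T5:  (P0=3, P1=3, P2=2, P3=1) → (P0=4, P1=1, P2=3, P3=1)
step 2: fire T4:  (P0=4, P1=1, P2=3, P3=1) → (P0=6, P1=1, P2=0, P3=2)
step 3: fire T3:  (P0=6, P1=1, P2=0, P3=2) → (P0=4, P1=4, P2=0, P3=3)

YES — reachable via ⟨T5, T4, T3⟩ (3 firings)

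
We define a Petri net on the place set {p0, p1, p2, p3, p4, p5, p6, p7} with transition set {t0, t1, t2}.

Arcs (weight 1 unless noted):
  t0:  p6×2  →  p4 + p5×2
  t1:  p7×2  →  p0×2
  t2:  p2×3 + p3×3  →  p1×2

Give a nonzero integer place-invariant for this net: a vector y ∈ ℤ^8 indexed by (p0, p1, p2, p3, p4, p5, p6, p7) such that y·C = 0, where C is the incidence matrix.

y = (p0:0, p1:3, p2:2, p3:0, p4:0, p5:0, p6:0, p7:0)

Incidence matrix C (rows=places, cols=transitions):
       t0   t1   t2
   p0   0    2    0
   p1   0    0    2
   p2   0    0   -3
   p3   0    0   -3
   p4   1    0    0
   p5   2    0    0
   p6  -2    0    0
   p7   0   -2    0

Candidate y = [0, 3, 2, 0, 0, 0, 0, 0]; check y·C column-wise:
  col t0: 3·0 + 2·0 + 0·1 + 0·2 + 0·-2 = 0
  col t1: 0·2 + 3·0 + 2·0 + 0·-2 = 0
  col t2: 3·2 + 2·-3 + 0·-3 = 0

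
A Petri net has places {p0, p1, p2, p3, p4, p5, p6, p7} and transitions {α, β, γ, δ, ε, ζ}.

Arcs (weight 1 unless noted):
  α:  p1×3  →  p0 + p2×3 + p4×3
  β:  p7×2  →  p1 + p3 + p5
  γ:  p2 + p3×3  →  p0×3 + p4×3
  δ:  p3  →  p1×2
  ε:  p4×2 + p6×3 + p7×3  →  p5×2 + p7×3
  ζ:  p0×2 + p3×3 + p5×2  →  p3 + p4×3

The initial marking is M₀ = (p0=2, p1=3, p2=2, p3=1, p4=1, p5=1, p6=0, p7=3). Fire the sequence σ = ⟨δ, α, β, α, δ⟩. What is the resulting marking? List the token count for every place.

(p0=4, p1=2, p2=8, p3=0, p4=7, p5=2, p6=0, p7=1)

step 1: fire δ:  (p0=2, p1=3, p2=2, p3=1, p4=1, p5=1, p6=0, p7=3) → (p0=2, p1=5, p2=2, p3=0, p4=1, p5=1, p6=0, p7=3)
step 2: fire α:  (p0=2, p1=5, p2=2, p3=0, p4=1, p5=1, p6=0, p7=3) → (p0=3, p1=2, p2=5, p3=0, p4=4, p5=1, p6=0, p7=3)
step 3: fire β:  (p0=3, p1=2, p2=5, p3=0, p4=4, p5=1, p6=0, p7=3) → (p0=3, p1=3, p2=5, p3=1, p4=4, p5=2, p6=0, p7=1)
step 4: fire α:  (p0=3, p1=3, p2=5, p3=1, p4=4, p5=2, p6=0, p7=1) → (p0=4, p1=0, p2=8, p3=1, p4=7, p5=2, p6=0, p7=1)
step 5: fire δ:  (p0=4, p1=0, p2=8, p3=1, p4=7, p5=2, p6=0, p7=1) → (p0=4, p1=2, p2=8, p3=0, p4=7, p5=2, p6=0, p7=1)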